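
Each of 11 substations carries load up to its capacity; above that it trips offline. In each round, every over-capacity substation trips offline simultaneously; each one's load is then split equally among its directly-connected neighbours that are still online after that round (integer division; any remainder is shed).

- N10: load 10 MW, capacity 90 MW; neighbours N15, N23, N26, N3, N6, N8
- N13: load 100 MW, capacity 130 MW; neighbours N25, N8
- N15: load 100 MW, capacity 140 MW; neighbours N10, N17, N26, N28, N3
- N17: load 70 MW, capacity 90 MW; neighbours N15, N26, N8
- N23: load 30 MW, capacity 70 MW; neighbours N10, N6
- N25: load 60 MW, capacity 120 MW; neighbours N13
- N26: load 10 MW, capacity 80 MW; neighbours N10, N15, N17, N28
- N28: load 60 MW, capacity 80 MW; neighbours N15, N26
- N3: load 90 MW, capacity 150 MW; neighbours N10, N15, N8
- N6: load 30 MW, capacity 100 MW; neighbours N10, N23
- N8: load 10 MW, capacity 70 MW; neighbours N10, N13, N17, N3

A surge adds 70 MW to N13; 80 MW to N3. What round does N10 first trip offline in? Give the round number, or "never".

Round 1 — N13 at 170 > 130; N3 at 170 > 150. N13, N3 trip offline.
  N13 sheds 170 MW to N25, N8: 85 each.
    N25: 60+85 = 145 > 120
    N8: 10+85 = 95 > 70
  N3 sheds 170 MW to N10, N15, N8: 56 each (2 lost).
    N10: 10+56 = 66 ≤ 90
    N15: 100+56 = 156 > 140
    N8: 95+56 = 151 > 70
Round 2 — N15, N25, N8 trip offline.
  N15 sheds 156 MW to N10, N17, N26, N28: 39 each.
    N10: 66+39 = 105 > 90
    N17: 70+39 = 109 > 90
    N26: 10+39 = 49 ≤ 80
    N28: 60+39 = 99 > 80
  N25 sheds 145 MW: no online neighbours, lost.
  N8 sheds 151 MW to N10, N17: 75 each (1 lost).
    N10: 105+75 = 180 > 90
    N17: 109+75 = 184 > 90
Round 3 — N10, N17, N28 trip offline.
  N10 sheds 180 MW to N23, N26, N6: 60 each.
    N23: 30+60 = 90 > 70
    N26: 49+60 = 109 > 80
    N6: 30+60 = 90 ≤ 100
  N17 sheds 184 MW to N26: 184 each.
    N26: 109+184 = 293 > 80
  N28 sheds 99 MW to N26: 99 each.
    N26: 293+99 = 392 > 80
Round 4 — N23, N26 trip offline.
  N23 sheds 90 MW to N6: 90 each.
    N6: 90+90 = 180 > 100
  N26 sheds 392 MW: no online neighbours, lost.
Round 5 — N6 trips offline.
  N6 sheds 180 MW: no online neighbours, lost.
No further trips.

3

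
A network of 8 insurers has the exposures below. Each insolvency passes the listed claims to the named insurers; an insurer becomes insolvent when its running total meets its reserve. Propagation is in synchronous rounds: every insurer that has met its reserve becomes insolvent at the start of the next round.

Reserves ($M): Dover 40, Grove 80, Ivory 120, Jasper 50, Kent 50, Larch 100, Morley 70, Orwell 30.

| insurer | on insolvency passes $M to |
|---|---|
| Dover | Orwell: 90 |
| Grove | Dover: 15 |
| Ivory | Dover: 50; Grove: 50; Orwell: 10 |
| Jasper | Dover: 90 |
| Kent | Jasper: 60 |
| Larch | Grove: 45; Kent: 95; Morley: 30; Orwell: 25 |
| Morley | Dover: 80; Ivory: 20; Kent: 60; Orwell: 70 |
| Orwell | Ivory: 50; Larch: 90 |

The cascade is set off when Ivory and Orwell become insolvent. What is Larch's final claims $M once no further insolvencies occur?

Round 1 — Ivory, Orwell become insolvent (initial).
  Dover: +50 → 50 ≥ 40
  Grove: +50 → 50 < 80
  Larch: +90 → 90 < 100
Round 2 — Dover becomes insolvent.
No further insolvencies.

90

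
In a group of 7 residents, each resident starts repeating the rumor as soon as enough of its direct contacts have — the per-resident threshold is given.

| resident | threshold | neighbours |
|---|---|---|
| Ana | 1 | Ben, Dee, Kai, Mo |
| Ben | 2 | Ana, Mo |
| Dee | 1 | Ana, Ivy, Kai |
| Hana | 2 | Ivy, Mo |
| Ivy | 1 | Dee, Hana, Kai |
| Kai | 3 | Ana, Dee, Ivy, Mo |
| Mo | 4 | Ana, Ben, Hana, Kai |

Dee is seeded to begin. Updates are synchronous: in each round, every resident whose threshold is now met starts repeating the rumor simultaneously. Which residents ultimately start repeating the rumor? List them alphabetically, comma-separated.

Round 1 — Dee starts repeating the rumor (initial).
Round 2 — checking thresholds:
  Ana: 1 of 4 neighbours ≥ 1, starts repeating the rumor.
  Ivy: 1 of 3 neighbours ≥ 1, starts repeating the rumor.
  Kai: 1 of 4 neighbours < 3, holds.
Round 3 — checking thresholds:
  Ben: 1 of 2 neighbours < 2, holds.
  Hana: 1 of 2 neighbours < 2, holds.
  Kai: 3 of 4 neighbours ≥ 3, starts repeating the rumor.
  Mo: 1 of 4 neighbours < 4, holds.
Round 4 — no new spreads; cascade stops.

Ana, Dee, Ivy, Kai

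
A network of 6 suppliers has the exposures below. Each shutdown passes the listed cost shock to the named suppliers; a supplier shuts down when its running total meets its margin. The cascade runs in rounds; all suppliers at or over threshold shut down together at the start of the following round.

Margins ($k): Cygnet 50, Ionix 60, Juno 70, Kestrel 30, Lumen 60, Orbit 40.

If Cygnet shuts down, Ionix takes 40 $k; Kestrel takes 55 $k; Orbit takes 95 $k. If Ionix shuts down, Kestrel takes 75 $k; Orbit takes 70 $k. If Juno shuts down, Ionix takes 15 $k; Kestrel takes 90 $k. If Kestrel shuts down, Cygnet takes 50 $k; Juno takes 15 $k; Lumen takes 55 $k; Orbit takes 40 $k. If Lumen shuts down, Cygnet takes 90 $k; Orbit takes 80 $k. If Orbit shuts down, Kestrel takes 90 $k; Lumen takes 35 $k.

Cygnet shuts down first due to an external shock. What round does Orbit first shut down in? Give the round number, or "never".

2

Round 1 — Cygnet shuts down (initial).
  Ionix: +40 → 40 < 60
  Kestrel: +55 → 55 ≥ 30
  Orbit: +95 → 95 ≥ 40
Round 2 — Kestrel, Orbit shut down.
  Juno: +15 → 15 < 70
  Lumen: +55+35 → 90 ≥ 60
Round 3 — Lumen shuts down.
No further shutdowns.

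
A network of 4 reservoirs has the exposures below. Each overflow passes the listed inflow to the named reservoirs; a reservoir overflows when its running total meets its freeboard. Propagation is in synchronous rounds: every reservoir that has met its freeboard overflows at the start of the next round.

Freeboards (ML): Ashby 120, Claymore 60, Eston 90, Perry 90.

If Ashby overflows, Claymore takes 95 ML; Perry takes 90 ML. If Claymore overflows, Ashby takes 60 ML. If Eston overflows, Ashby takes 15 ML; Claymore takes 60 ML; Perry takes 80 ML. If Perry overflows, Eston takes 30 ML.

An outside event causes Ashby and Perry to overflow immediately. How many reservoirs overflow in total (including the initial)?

Round 1 — Ashby, Perry overflow (initial).
  Claymore: +95 → 95 ≥ 60
  Eston: +30 → 30 < 90
Round 2 — Claymore overflows.
No further overflows.

3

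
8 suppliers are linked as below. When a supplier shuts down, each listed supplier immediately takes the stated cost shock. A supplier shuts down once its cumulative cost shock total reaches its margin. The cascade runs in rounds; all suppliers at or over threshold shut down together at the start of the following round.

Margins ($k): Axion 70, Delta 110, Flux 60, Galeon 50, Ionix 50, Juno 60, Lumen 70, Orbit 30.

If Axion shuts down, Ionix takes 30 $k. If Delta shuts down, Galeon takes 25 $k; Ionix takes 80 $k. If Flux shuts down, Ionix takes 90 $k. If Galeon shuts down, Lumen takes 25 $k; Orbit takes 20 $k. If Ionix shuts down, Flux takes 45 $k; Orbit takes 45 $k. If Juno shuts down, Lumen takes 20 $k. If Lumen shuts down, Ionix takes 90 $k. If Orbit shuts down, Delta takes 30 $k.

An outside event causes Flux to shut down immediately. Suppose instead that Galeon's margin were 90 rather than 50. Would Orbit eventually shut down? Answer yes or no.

With Galeon's margin at 90:
Round 1 — Flux shuts down (initial).
  Ionix: +90 → 90 ≥ 50
Round 2 — Ionix shuts down.
  Orbit: +45 → 45 ≥ 30
Round 3 — Orbit shuts down.
  Delta: +30 → 30 < 110
No further shutdowns.

yes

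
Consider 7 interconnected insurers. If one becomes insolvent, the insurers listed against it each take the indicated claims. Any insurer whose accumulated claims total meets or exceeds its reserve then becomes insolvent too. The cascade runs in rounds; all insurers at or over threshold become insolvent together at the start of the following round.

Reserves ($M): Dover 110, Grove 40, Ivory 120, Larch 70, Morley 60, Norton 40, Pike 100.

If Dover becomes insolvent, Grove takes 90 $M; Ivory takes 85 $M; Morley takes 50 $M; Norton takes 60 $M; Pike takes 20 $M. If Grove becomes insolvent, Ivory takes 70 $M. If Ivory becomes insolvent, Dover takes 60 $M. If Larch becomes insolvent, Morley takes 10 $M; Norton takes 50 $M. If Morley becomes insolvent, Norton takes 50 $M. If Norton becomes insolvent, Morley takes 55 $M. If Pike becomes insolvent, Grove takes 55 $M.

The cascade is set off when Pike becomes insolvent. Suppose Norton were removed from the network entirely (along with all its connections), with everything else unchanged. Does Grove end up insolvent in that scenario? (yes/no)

yes

With Norton removed:
Round 1 — Pike becomes insolvent (initial).
  Grove: +55 → 55 ≥ 40
Round 2 — Grove becomes insolvent.
  Ivory: +70 → 70 < 120
No further insolvencies.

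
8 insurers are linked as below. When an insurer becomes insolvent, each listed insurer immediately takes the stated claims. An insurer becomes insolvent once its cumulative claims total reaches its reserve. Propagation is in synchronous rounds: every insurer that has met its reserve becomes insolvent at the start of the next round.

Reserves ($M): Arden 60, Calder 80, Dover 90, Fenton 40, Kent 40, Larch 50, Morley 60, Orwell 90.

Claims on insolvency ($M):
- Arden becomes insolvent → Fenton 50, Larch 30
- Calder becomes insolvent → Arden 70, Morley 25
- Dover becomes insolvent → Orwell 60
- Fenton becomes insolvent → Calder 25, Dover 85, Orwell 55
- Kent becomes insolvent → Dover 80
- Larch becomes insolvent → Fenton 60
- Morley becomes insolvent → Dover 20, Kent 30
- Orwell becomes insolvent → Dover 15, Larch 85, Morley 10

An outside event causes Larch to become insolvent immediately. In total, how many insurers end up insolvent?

Round 1 — Larch becomes insolvent (initial).
  Fenton: +60 → 60 ≥ 40
Round 2 — Fenton becomes insolvent.
  Calder: +25 → 25 < 80
  Dover: +85 → 85 < 90
  Orwell: +55 → 55 < 90
No further insolvencies.

2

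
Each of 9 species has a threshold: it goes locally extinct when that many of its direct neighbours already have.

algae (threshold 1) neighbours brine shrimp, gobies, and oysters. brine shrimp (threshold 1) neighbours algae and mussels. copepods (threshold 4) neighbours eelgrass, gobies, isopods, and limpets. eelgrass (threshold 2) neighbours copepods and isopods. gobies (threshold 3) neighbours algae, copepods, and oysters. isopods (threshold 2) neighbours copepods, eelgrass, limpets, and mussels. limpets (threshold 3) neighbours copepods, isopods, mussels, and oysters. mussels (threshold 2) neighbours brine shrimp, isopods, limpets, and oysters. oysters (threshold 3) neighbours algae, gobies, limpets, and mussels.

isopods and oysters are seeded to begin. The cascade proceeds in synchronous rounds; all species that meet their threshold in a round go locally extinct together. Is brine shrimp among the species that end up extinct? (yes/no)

Round 1 — isopods, oysters go locally extinct (initial).
Round 2 — checking thresholds:
  algae: 1 of 3 neighbours ≥ 1, goes locally extinct.
  copepods: 1 of 4 neighbours < 4, below threshold.
  eelgrass: 1 of 2 neighbours < 2, below threshold.
  gobies: 1 of 3 neighbours < 3, below threshold.
  limpets: 2 of 4 neighbours < 3, below threshold.
  mussels: 2 of 4 neighbours ≥ 2, goes locally extinct.
Round 3 — checking thresholds:
  brine shrimp: 2 of 2 neighbours ≥ 1, goes locally extinct.
  copepods: 1 of 4 neighbours < 4, below threshold.
  eelgrass: 1 of 2 neighbours < 2, below threshold.
  gobies: 2 of 3 neighbours < 3, below threshold.
  limpets: 3 of 4 neighbours ≥ 3, goes locally extinct.
Round 4 — no new extinctions; cascade stops.

yes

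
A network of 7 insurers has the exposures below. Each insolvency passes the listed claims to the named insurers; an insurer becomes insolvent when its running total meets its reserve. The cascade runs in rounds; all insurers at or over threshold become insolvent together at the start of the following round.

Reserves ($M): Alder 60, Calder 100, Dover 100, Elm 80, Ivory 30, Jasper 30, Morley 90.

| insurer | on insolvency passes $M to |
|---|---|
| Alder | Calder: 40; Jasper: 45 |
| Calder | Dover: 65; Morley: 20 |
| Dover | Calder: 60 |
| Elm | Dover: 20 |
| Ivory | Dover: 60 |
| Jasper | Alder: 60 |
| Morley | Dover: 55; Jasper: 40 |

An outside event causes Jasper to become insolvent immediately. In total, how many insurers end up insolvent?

Round 1 — Jasper becomes insolvent (initial).
  Alder: +60 → 60 ≥ 60
Round 2 — Alder becomes insolvent.
  Calder: +40 → 40 < 100
No further insolvencies.

2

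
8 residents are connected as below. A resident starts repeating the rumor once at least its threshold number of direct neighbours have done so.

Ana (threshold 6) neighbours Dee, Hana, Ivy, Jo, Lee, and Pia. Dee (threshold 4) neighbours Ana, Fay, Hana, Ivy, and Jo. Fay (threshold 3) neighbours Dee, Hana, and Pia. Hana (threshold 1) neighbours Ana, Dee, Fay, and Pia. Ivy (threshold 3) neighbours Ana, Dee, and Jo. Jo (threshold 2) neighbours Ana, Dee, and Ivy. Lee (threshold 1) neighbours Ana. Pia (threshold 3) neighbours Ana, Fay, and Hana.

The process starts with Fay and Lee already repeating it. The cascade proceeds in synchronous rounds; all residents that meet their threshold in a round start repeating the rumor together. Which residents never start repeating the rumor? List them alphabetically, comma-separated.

Ana, Dee, Ivy, Jo, Pia

Round 1 — Fay, Lee start repeating the rumor (initial).
Round 2 — checking thresholds:
  Ana: 1 of 6 neighbours < 6, below threshold.
  Dee: 1 of 5 neighbours < 4, below threshold.
  Hana: 1 of 4 neighbours ≥ 1, starts repeating the rumor.
  Pia: 1 of 3 neighbours < 3, below threshold.
Round 3 — no new spreads; cascade stops.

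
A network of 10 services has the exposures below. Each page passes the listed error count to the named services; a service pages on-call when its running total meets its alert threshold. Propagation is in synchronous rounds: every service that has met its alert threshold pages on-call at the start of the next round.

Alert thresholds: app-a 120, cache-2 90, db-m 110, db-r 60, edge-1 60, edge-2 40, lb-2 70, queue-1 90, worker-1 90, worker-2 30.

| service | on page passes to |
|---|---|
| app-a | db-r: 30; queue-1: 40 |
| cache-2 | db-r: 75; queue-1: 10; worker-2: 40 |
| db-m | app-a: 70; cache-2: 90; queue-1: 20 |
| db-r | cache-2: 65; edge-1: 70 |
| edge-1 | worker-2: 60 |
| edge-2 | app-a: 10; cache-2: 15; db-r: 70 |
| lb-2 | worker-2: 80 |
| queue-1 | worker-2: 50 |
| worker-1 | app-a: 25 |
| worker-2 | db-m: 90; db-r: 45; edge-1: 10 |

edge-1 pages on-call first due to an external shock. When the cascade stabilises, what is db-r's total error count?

45

Round 1 — edge-1 pages on-call (initial).
  worker-2: +60 → 60 ≥ 30
Round 2 — worker-2 pages on-call.
  db-m: +90 → 90 < 110
  db-r: +45 → 45 < 60
No further pages.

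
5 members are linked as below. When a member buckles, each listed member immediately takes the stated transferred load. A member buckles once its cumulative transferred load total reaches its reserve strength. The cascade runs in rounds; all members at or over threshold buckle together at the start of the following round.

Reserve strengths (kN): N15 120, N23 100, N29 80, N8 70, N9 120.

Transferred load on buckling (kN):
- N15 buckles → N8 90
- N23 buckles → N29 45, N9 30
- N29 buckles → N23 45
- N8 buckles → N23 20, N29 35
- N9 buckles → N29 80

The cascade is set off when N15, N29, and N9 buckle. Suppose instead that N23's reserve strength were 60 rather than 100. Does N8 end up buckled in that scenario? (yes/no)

yes

With N23's reserve strength at 60:
Round 1 — N15, N29, N9 buckle (initial).
  N23: +45 → 45 < 60
  N8: +90 → 90 ≥ 70
Round 2 — N8 buckles.
  N23: +20 → 65 ≥ 60
Round 3 — N23 buckles.
No further bucklings.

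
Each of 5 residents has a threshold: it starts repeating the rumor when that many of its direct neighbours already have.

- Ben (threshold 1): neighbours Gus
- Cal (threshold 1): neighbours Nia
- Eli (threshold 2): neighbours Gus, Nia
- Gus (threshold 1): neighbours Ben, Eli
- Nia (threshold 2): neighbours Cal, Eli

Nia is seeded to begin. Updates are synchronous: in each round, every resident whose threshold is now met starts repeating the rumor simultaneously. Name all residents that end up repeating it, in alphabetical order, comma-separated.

Cal, Nia

Round 1 — Nia starts repeating the rumor (initial).
Round 2 — checking thresholds:
  Cal: 1 of 1 neighbours ≥ 1, starts repeating the rumor.
  Eli: 1 of 2 neighbours < 2, holds.
Round 3 — no new spreads; cascade stops.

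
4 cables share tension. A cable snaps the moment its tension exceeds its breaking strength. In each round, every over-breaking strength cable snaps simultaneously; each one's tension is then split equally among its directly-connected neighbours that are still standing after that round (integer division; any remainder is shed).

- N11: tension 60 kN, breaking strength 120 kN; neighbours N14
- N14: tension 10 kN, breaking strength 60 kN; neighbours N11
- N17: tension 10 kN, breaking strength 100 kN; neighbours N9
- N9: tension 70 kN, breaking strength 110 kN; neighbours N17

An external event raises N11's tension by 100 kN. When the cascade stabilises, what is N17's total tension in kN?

Round 1 — N11 at 160 > 120. N11 snaps.
  N11 sheds 160 kN to N14: 160 each.
    N14: 10+160 = 170 > 60
Round 2 — N14 snaps.
  N14 sheds 170 kN: no online neighbours, lost.
No further breaks.

10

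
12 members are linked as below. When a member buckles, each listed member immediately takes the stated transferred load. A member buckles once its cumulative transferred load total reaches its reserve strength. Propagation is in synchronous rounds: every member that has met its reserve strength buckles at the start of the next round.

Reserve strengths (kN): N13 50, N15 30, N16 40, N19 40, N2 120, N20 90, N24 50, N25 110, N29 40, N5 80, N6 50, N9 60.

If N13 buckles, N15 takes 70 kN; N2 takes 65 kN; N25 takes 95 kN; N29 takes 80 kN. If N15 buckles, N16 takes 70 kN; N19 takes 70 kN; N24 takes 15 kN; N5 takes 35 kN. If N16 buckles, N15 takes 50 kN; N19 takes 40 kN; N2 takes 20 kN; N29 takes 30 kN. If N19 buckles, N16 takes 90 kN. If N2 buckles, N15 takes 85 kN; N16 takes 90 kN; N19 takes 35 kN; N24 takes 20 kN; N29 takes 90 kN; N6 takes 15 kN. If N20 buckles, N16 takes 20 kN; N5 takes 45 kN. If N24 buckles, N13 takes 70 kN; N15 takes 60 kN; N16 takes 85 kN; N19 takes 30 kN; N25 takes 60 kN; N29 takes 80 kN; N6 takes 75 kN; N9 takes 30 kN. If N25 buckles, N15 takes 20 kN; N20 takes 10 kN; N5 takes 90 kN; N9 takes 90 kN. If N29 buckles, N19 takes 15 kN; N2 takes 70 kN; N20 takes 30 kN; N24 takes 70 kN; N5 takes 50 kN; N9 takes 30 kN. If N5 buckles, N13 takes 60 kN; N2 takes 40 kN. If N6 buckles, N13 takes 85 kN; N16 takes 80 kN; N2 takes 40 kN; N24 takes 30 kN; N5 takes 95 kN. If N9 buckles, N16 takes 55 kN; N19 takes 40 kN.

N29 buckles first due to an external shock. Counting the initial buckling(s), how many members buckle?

11

Round 1 — N29 buckles (initial).
  N19: +15 → 15 < 40
  N2: +70 → 70 < 120
  N20: +30 → 30 < 90
  N24: +70 → 70 ≥ 50
  N5: +50 → 50 < 80
  N9: +30 → 30 < 60
Round 2 — N24 buckles.
  N13: +70 → 70 ≥ 50
  N15: +60 → 60 ≥ 30
  N16: +85 → 85 ≥ 40
  N19: +30 → 45 ≥ 40
  N25: +60 → 60 < 110
  N6: +75 → 75 ≥ 50
  N9: +30 → 60 ≥ 60
Round 3 — N13, N15, N16, N19, N6, N9 buckle.
  N2: +65+20+40 → 195 ≥ 120
  N25: +95 → 155 ≥ 110
  N5: +35+95 → 180 ≥ 80
Round 4 — N2, N25, N5 buckle.
  N20: +10 → 40 < 90
No further bucklings.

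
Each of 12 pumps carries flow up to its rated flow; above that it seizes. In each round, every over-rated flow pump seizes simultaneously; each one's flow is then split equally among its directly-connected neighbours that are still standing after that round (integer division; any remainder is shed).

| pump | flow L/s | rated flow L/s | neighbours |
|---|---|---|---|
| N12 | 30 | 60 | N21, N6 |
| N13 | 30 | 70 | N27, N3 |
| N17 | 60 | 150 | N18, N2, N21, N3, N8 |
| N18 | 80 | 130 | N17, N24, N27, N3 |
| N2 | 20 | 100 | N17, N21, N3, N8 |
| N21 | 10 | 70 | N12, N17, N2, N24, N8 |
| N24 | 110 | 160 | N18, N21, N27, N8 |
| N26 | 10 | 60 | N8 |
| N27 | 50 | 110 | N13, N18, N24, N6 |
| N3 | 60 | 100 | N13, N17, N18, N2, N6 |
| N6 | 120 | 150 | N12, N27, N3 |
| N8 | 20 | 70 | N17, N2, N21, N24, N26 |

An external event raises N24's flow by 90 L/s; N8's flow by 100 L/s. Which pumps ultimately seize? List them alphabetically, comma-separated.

N12, N13, N17, N18, N2, N21, N24, N27, N3, N6, N8

Round 1 — N24 at 200 > 160; N8 at 120 > 70. N24, N8 seize.
  N24 sheds 200 L/s to N18, N21, N27: 66 each (2 lost).
    N18: 80+66 = 146 > 130
    N21: 10+66 = 76 > 70
    N27: 50+66 = 116 > 110
  N8 sheds 120 L/s to N17, N2, N21, N26: 30 each.
    N17: 60+30 = 90 ≤ 150
    N2: 20+30 = 50 ≤ 100
    N21: 76+30 = 106 > 70
    N26: 10+30 = 40 ≤ 60
Round 2 — N18, N21, N27 seize.
  N18 sheds 146 L/s to N17, N3: 73 each.
    N17: 90+73 = 163 > 150
    N3: 60+73 = 133 > 100
  N21 sheds 106 L/s to N12, N17, N2: 35 each (1 lost).
    N12: 30+35 = 65 > 60
    N17: 163+35 = 198 > 150
    N2: 50+35 = 85 ≤ 100
  N27 sheds 116 L/s to N13, N6: 58 each.
    N13: 30+58 = 88 > 70
    N6: 120+58 = 178 > 150
Round 3 — N12, N13, N17, N3, N6 seize.
  N12 sheds 65 L/s: no online neighbours, lost.
  N13 sheds 88 L/s: no online neighbours, lost.
  N17 sheds 198 L/s to N2: 198 each.
    N2: 85+198 = 283 > 100
  N3 sheds 133 L/s to N2: 133 each.
    N2: 283+133 = 416 > 100
  N6 sheds 178 L/s: no online neighbours, lost.
Round 4 — N2 seizes.
  N2 sheds 416 L/s: no online neighbours, lost.
No further seizures.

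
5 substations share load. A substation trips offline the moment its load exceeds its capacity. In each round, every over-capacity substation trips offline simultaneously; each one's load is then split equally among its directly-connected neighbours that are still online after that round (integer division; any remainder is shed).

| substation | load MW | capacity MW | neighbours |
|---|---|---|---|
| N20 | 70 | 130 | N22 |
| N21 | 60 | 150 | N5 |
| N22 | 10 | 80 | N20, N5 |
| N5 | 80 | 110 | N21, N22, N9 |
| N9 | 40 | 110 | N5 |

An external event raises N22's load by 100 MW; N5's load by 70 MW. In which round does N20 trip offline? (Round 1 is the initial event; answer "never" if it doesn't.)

Round 1 — N22 at 110 > 80; N5 at 150 > 110. N22, N5 trip offline.
  N22 sheds 110 MW to N20: 110 each.
    N20: 70+110 = 180 > 130
  N5 sheds 150 MW to N21, N9: 75 each.
    N21: 60+75 = 135 ≤ 150
    N9: 40+75 = 115 > 110
Round 2 — N20, N9 trip offline.
  N20 sheds 180 MW: no online neighbours, lost.
  N9 sheds 115 MW: no online neighbours, lost.
No further trips.

2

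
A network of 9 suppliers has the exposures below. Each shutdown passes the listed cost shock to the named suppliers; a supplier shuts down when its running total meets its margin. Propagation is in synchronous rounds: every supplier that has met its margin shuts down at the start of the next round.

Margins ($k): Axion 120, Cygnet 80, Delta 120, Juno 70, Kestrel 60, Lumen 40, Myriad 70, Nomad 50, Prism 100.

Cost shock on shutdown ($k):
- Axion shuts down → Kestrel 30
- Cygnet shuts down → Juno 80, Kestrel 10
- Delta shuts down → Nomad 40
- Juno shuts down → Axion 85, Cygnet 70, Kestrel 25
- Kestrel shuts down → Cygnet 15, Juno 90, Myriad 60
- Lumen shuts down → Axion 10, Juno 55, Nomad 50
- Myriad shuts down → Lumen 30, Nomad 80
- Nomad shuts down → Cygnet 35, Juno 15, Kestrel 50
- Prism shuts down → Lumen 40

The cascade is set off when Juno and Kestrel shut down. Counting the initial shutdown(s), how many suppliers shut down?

3

Round 1 — Juno, Kestrel shut down (initial).
  Axion: +85 → 85 < 120
  Cygnet: +70+15 → 85 ≥ 80
  Myriad: +60 → 60 < 70
Round 2 — Cygnet shuts down.
No further shutdowns.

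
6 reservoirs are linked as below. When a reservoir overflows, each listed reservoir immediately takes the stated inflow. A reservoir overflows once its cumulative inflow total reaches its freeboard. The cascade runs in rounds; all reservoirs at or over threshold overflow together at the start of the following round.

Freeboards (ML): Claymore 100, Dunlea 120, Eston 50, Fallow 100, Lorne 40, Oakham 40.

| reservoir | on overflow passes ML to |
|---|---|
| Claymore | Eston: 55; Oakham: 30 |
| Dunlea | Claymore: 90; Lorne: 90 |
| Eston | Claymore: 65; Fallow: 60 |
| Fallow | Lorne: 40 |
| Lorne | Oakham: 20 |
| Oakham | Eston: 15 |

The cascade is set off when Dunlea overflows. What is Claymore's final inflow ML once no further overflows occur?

90

Round 1 — Dunlea overflows (initial).
  Claymore: +90 → 90 < 100
  Lorne: +90 → 90 ≥ 40
Round 2 — Lorne overflows.
  Oakham: +20 → 20 < 40
No further overflows.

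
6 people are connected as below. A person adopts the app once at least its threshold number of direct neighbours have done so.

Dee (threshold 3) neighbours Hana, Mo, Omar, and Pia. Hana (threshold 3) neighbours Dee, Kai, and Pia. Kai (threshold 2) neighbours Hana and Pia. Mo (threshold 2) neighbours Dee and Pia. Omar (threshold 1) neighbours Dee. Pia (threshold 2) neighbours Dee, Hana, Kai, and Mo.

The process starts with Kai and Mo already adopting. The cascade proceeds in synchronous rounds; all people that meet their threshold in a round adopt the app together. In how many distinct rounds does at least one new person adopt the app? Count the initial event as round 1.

Round 1 — Kai, Mo adopt the app (initial).
Round 2 — checking thresholds:
  Dee: 1 of 4 neighbours < 3, not yet.
  Hana: 1 of 3 neighbours < 3, not yet.
  Pia: 2 of 4 neighbours ≥ 2, adopts the app.
Round 3 — no new adoptions; cascade stops.

2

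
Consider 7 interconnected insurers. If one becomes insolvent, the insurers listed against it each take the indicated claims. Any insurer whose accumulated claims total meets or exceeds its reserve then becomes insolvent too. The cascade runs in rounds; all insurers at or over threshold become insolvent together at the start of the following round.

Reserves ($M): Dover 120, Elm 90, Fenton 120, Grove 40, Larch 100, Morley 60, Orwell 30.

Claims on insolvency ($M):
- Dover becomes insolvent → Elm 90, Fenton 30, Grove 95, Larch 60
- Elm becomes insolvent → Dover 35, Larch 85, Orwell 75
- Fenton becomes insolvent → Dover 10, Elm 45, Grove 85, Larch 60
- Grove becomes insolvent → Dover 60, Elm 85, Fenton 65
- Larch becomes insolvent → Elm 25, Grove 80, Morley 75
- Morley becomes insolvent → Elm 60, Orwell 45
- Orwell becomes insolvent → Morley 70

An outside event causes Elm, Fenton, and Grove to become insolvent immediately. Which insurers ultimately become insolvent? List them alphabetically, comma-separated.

Elm, Fenton, Grove, Larch, Morley, Orwell

Round 1 — Elm, Fenton, Grove become insolvent (initial).
  Dover: +35+10+60 → 105 < 120
  Larch: +85+60 → 145 ≥ 100
  Orwell: +75 → 75 ≥ 30
Round 2 — Larch, Orwell become insolvent.
  Morley: +75+70 → 145 ≥ 60
Round 3 — Morley becomes insolvent.
No further insolvencies.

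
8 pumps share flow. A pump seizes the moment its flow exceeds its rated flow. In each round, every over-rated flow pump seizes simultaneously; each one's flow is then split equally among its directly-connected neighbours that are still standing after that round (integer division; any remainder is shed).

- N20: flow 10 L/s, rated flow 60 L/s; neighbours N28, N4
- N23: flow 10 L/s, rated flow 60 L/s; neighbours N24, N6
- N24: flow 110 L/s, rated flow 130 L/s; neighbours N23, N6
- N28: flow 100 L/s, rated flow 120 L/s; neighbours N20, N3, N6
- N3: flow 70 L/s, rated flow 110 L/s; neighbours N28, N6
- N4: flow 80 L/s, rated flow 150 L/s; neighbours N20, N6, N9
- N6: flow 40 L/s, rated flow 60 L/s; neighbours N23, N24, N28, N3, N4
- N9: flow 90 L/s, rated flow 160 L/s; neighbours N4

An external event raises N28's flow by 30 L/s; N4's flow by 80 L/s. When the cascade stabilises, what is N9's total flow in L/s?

143

Round 1 — N28 at 130 > 120; N4 at 160 > 150. N28, N4 seize.
  N28 sheds 130 L/s to N20, N3, N6: 43 each (1 lost).
    N20: 10+43 = 53 ≤ 60
    N3: 70+43 = 113 > 110
    N6: 40+43 = 83 > 60
  N4 sheds 160 L/s to N20, N6, N9: 53 each (1 lost).
    N20: 53+53 = 106 > 60
    N6: 83+53 = 136 > 60
    N9: 90+53 = 143 ≤ 160
Round 2 — N20, N3, N6 seize.
  N20 sheds 106 L/s: no online neighbours, lost.
  N3 sheds 113 L/s: no online neighbours, lost.
  N6 sheds 136 L/s to N23, N24: 68 each.
    N23: 10+68 = 78 > 60
    N24: 110+68 = 178 > 130
Round 3 — N23, N24 seize.
  N23 sheds 78 L/s: no online neighbours, lost.
  N24 sheds 178 L/s: no online neighbours, lost.
No further seizures.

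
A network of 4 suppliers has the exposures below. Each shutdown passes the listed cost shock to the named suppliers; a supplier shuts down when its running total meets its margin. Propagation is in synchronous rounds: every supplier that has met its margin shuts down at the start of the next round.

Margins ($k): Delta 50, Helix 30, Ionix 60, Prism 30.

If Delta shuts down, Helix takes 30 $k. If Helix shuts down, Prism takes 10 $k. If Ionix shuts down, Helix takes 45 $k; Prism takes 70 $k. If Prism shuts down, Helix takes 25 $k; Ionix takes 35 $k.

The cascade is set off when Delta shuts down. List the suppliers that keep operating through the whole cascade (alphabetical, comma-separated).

Ionix, Prism

Round 1 — Delta shuts down (initial).
  Helix: +30 → 30 ≥ 30
Round 2 — Helix shuts down.
  Prism: +10 → 10 < 30
No further shutdowns.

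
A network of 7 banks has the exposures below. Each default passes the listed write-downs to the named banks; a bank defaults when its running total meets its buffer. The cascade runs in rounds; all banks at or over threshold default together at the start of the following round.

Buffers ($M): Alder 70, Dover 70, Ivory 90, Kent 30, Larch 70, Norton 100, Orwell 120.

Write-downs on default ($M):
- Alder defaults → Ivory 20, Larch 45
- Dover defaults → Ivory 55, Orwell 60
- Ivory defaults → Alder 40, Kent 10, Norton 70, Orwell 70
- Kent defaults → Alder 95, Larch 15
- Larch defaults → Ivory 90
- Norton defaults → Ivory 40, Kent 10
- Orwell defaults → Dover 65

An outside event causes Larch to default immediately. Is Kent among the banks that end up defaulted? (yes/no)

Round 1 — Larch defaults (initial).
  Ivory: +90 → 90 ≥ 90
Round 2 — Ivory defaults.
  Alder: +40 → 40 < 70
  Kent: +10 → 10 < 30
  Norton: +70 → 70 < 100
  Orwell: +70 → 70 < 120
No further defaults.

no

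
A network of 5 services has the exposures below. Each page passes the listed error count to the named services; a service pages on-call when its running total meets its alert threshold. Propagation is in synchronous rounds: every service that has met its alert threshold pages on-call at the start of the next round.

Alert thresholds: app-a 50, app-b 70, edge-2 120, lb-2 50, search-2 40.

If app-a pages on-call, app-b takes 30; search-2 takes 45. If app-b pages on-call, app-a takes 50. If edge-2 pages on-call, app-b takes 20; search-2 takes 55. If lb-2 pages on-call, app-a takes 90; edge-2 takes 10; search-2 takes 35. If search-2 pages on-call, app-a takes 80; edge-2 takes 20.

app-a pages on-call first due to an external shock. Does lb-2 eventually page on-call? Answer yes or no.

no

Round 1 — app-a pages on-call (initial).
  app-b: +30 → 30 < 70
  search-2: +45 → 45 ≥ 40
Round 2 — search-2 pages on-call.
  edge-2: +20 → 20 < 120
No further pages.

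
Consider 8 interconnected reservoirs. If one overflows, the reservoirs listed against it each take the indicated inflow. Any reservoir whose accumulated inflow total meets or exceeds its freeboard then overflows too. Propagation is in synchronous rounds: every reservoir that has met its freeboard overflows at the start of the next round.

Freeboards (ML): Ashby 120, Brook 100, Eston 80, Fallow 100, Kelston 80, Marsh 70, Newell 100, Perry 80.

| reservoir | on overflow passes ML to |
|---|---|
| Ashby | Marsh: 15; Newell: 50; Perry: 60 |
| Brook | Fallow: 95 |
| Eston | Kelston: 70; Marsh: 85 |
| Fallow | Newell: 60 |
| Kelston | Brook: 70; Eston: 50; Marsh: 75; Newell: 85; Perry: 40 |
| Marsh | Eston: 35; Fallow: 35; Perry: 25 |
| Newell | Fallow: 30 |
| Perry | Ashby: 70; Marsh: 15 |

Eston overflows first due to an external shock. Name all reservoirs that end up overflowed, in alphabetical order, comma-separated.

Eston, Marsh

Round 1 — Eston overflows (initial).
  Kelston: +70 → 70 < 80
  Marsh: +85 → 85 ≥ 70
Round 2 — Marsh overflows.
  Fallow: +35 → 35 < 100
  Perry: +25 → 25 < 80
No further overflows.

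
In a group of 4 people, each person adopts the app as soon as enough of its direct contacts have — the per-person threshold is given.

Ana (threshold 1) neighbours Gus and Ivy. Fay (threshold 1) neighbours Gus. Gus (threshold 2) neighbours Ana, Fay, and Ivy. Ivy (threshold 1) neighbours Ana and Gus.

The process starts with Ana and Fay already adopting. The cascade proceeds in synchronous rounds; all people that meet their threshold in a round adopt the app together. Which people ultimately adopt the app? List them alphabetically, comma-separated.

Ana, Fay, Gus, Ivy

Round 1 — Ana, Fay adopt the app (initial).
Round 2 — checking thresholds:
  Gus: 2 of 3 neighbours ≥ 2, adopts the app.
  Ivy: 1 of 2 neighbours ≥ 1, adopts the app.
Round 3 — no new adoptions; cascade stops.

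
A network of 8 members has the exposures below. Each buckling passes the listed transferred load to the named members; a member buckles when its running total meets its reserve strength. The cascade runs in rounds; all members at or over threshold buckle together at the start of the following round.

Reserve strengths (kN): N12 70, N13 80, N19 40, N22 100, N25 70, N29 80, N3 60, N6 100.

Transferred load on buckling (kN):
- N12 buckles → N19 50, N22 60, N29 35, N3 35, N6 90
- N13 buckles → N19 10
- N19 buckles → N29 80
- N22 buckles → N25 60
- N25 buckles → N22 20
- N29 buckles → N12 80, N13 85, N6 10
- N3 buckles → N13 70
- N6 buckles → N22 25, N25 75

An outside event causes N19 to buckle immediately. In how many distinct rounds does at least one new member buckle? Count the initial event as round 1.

Round 1 — N19 buckles (initial).
  N29: +80 → 80 ≥ 80
Round 2 — N29 buckles.
  N12: +80 → 80 ≥ 70
  N13: +85 → 85 ≥ 80
  N6: +10 → 10 < 100
Round 3 — N12, N13 buckle.
  N22: +60 → 60 < 100
  N3: +35 → 35 < 60
  N6: +90 → 100 ≥ 100
Round 4 — N6 buckles.
  N22: +25 → 85 < 100
  N25: +75 → 75 ≥ 70
Round 5 — N25 buckles.
  N22: +20 → 105 ≥ 100
Round 6 — N22 buckles.
No further bucklings.

6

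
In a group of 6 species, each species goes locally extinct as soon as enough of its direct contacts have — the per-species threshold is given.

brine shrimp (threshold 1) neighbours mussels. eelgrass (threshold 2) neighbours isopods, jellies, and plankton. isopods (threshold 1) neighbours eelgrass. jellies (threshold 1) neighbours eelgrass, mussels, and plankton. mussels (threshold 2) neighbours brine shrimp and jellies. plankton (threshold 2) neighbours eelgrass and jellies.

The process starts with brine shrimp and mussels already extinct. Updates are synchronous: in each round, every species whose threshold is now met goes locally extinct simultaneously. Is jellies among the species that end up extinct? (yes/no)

yes

Round 1 — brine shrimp, mussels go locally extinct (initial).
Round 2 — checking thresholds:
  jellies: 1 of 3 neighbours ≥ 1, goes locally extinct.
Round 3 — no new extinctions; cascade stops.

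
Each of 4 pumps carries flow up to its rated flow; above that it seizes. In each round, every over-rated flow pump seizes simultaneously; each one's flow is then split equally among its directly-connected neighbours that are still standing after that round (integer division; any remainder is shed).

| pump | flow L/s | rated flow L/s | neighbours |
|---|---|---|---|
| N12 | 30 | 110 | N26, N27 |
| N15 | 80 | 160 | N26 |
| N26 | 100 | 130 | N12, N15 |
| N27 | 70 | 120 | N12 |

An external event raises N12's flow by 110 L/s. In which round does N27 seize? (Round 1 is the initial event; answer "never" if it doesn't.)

2

Round 1 — N12 at 140 > 110. N12 seizes.
  N12 sheds 140 L/s to N26, N27: 70 each.
    N26: 100+70 = 170 > 130
    N27: 70+70 = 140 > 120
Round 2 — N26, N27 seize.
  N26 sheds 170 L/s to N15: 170 each.
    N15: 80+170 = 250 > 160
  N27 sheds 140 L/s: no online neighbours, lost.
Round 3 — N15 seizes.
  N15 sheds 250 L/s: no online neighbours, lost.
No further seizures.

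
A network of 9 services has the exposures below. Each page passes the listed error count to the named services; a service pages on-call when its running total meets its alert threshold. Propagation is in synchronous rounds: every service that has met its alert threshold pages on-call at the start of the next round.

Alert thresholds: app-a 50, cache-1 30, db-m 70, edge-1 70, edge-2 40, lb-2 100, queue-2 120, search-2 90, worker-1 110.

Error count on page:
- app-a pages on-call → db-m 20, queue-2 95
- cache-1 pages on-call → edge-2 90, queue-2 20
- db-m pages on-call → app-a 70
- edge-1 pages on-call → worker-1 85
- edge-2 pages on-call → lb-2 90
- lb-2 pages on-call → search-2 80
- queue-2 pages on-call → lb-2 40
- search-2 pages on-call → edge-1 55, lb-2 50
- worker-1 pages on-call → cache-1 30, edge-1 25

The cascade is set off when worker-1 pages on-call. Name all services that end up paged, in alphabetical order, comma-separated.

cache-1, edge-2, worker-1

Round 1 — worker-1 pages on-call (initial).
  cache-1: +30 → 30 ≥ 30
  edge-1: +25 → 25 < 70
Round 2 — cache-1 pages on-call.
  edge-2: +90 → 90 ≥ 40
  queue-2: +20 → 20 < 120
Round 3 — edge-2 pages on-call.
  lb-2: +90 → 90 < 100
No further pages.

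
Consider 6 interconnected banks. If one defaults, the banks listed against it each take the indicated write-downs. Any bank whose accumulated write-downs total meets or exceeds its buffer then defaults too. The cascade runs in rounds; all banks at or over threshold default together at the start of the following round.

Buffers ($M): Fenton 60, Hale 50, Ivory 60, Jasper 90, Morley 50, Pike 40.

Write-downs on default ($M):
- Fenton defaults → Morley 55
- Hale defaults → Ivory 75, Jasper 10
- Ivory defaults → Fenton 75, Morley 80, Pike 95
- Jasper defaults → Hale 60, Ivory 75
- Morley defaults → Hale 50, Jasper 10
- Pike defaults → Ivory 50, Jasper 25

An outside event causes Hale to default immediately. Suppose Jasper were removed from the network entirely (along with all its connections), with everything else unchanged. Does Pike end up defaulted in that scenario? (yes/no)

With Jasper removed:
Round 1 — Hale defaults (initial).
  Ivory: +75 → 75 ≥ 60
Round 2 — Ivory defaults.
  Fenton: +75 → 75 ≥ 60
  Morley: +80 → 80 ≥ 50
  Pike: +95 → 95 ≥ 40
Round 3 — Fenton, Morley, Pike default.
No further defaults.

yes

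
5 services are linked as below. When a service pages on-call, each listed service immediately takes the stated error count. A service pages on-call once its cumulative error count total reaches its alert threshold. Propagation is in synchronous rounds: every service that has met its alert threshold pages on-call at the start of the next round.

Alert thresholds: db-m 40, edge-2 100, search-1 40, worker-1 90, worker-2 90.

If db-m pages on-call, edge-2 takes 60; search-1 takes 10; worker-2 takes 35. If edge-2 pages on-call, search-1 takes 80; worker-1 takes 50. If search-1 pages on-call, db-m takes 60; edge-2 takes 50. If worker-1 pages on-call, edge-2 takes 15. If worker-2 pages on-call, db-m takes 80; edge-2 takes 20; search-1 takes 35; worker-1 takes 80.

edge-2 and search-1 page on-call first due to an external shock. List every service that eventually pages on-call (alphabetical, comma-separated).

db-m, edge-2, search-1

Round 1 — edge-2, search-1 page on-call (initial).
  db-m: +60 → 60 ≥ 40
  worker-1: +50 → 50 < 90
Round 2 — db-m pages on-call.
  worker-2: +35 → 35 < 90
No further pages.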